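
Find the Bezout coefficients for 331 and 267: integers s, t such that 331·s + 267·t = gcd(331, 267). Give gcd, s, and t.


Euclidean algorithm on (331, 267) — divide until remainder is 0:
  331 = 1 · 267 + 64
  267 = 4 · 64 + 11
  64 = 5 · 11 + 9
  11 = 1 · 9 + 2
  9 = 4 · 2 + 1
  2 = 2 · 1 + 0
gcd(331, 267) = 1.
Track Bezout coefficients alongside the remainders: start with r₀ = 331 = a·1 + b·0 (s = 1, t = 0) and r₁ = 267 = a·0 + b·1 (s = 0, t = 1); each new remainder r_{k+1} = r_{k-1} − q_k·r_k inherits s_{k+1} = s_{k-1} − q_k·s_k, t_{k+1} = t_{k-1} − q_k·t_k, so r_k = a·s_k + b·t_k at every step:
  q = 1: r = 64, s = 1 − 1·0 = 1, t = 0 − 1·1 = -1  (check: 331·1 + 267·(-1) = 64)
  q = 4: r = 11, s = 0 − 4·1 = -4, t = 1 − 4·(-1) = 5  (check: 331·(-4) + 267·5 = 11)
  q = 5: r = 9, s = 1 − 5·(-4) = 21, t = -1 − 5·5 = -26  (check: 331·21 + 267·(-26) = 9)
  q = 1: r = 2, s = -4 − 1·21 = -25, t = 5 − 1·(-26) = 31  (check: 331·(-25) + 267·31 = 2)
  q = 4: r = 1, s = 21 − 4·(-25) = 121, t = -26 − 4·31 = -150  (check: 331·121 + 267·(-150) = 1)
The row with r = 1 (the gcd) gives the Bezout coefficients s = 121, t = -150.
Result: 331 · (121) + 267 · (-150) = 1.

gcd(331, 267) = 1; s = 121, t = -150 (check: 331·121 + 267·(-150) = 1).


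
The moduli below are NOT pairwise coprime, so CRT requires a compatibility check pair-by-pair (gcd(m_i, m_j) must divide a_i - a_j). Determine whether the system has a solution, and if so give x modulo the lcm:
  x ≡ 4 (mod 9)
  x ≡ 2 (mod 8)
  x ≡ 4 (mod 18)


Moduli 9, 8, 18 are not pairwise coprime, so CRT works modulo lcm(m_i) when all pairwise compatibility conditions hold.
Pairwise compatibility: gcd(m_i, m_j) must divide a_i - a_j for every pair.
Merge one congruence at a time:
  Start: x ≡ 4 (mod 9).
  Combine with x ≡ 2 (mod 8): gcd(9, 8) = 1; 2 - 4 = -2, which IS divisible by 1, so compatible.
    Write x = 4 + 9·t and substitute into x ≡ 2 (mod 8): 9·t ≡ 2 − 4 = -2 (mod 8).
    Reduce coefficients mod 8: 1·t ≡ 6 (mod 8).
    So t ≡ 6 (mod 8).
    Then x = 4 + 9·6 = 58, valid modulo lcm(9, 8) = 72: x ≡ 58 (mod 72).
  Combine with x ≡ 4 (mod 18): gcd(72, 18) = 18; 4 - 58 = -54, which IS divisible by 18, so compatible.
    Write x = 58 + 72·t and substitute into x ≡ 4 (mod 18): 72·t ≡ 4 − 58 = -54 (mod 18).
    Divide the congruence (and modulus) by g = 18: 4·t ≡ -3 (mod 1).
    Modulo 1 every t works; take t = 0.
    Then x = 58 + 72·0 = 58, valid modulo lcm(72, 18) = 72: x ≡ 58 (mod 72).
Verify: 58 mod 9 = 4, 58 mod 8 = 2, 58 mod 18 = 4.

x ≡ 58 (mod 72).


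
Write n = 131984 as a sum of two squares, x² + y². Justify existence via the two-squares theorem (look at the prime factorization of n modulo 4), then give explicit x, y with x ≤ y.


Step 1: Factor n = 131984 = 2^4 · 73 · 113.
Step 2: Check the mod-4 condition on each prime factor: 2 = 2 (special); 73 ≡ 1 (mod 4), exponent 1; 113 ≡ 1 (mod 4), exponent 1.
All primes ≡ 3 (mod 4) appear to even exponent (or don't appear), so by the two-squares theorem n IS expressible as a sum of two squares.
Step 3: Build a representation. Group n = k² · m with k = 4 and m = 73 · 113 = 8249 (a product of primes ≡ 1 (mod 4)); a representation of m scales to one of n via (k·x)² + (k·y)² = k²(x² + y²). Each prime p ≡ 1 (mod 4) is itself a sum of two squares; find a² by testing p − a² for a perfect square:
  73: 73 − 1² = 72, 73 − 2² = 69, 73 − 3² = 64 = 8² ⇒ 73 = 3² + 8².
  113: 113 − 1² = 112, 113 − 2² = 109, 113 − 3² = 104, 113 − 4² = 97, 113 − 5² = 88, 113 − 6² = 77, 113 − 7² = 64 = 8² ⇒ 113 = 7² + 8².
  Combine using the Brahmagupta–Fibonacci identity (a² + b²)(c² + d²) = (ac − bd)² + (ad + bc)² = (ac + bd)² + (ad − bc)²:
  73 · 113 = 8249: from (3² + 8²)(7² + 8²), take (3·7 − 8·8, 3·8 + 8·7) = (21 − 64, 24 + 56) = (-43, 80); dropping signs (only squares matter) gives (43, 80); check 43² + 80² = 1849 + 6400 = 8249 ✓.
  Scale by k = 4: (4·43, 4·80) = (172, 320).
Step 4: Order so x ≤ y and verify: 172² + 320² = 29584 + 102400 = 131984 = n. ✓

n = 131984 = 172² + 320² (one valid representation with x ≤ y).


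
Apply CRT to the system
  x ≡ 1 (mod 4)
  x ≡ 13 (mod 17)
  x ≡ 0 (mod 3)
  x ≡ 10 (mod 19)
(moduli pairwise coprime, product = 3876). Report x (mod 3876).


Product of moduli M = 4 · 17 · 3 · 19 = 3876.
Merge one congruence at a time:
  Start: x ≡ 1 (mod 4).
  Combine with x ≡ 13 (mod 17); new modulus lcm = 68.
    Write x = 1 + 4·t and substitute into x ≡ 13 (mod 17): 4·t ≡ 13 − 1 = 12 (mod 17).
    The inverse of 4 mod 17 is 13 (since 4·13 = 52 = 3·17 + 1), so t ≡ 13·12 = 156 ≡ 3 (mod 17).
    Then x = 1 + 4·3 = 13, valid modulo lcm(4, 17) = 68: x ≡ 13 (mod 68).
  Combine with x ≡ 0 (mod 3); new modulus lcm = 204.
    Write x = 13 + 68·t and substitute into x ≡ 0 (mod 3): 68·t ≡ 0 − 13 = -13 (mod 3).
    Reduce coefficients mod 3: 2·t ≡ 2 (mod 3).
    The inverse of 2 mod 3 is 2 (since 2·2 = 4 = 1·3 + 1), so t ≡ 2·2 = 4 ≡ 1 (mod 3).
    Then x = 13 + 68·1 = 81, valid modulo lcm(68, 3) = 204: x ≡ 81 (mod 204).
  Combine with x ≡ 10 (mod 19); new modulus lcm = 3876.
    Write x = 81 + 204·t and substitute into x ≡ 10 (mod 19): 204·t ≡ 10 − 81 = -71 (mod 19).
    Reduce coefficients mod 19: 14·t ≡ 5 (mod 19).
    The inverse of 14 mod 19 is 15 (since 14·15 = 210 = 11·19 + 1), so t ≡ 15·5 = 75 ≡ 18 (mod 19).
    Then x = 81 + 204·18 = 3753, valid modulo lcm(204, 19) = 3876: x ≡ 3753 (mod 3876).
Verify against each original: 3753 mod 4 = 1, 3753 mod 17 = 13, 3753 mod 3 = 0, 3753 mod 19 = 10.

x ≡ 3753 (mod 3876).


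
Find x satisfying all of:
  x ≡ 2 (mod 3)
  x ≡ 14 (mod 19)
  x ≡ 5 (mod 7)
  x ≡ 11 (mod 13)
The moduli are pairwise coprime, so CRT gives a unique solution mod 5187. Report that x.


Product of moduli M = 3 · 19 · 7 · 13 = 5187.
Merge one congruence at a time:
  Start: x ≡ 2 (mod 3).
  Combine with x ≡ 14 (mod 19); new modulus lcm = 57.
    Write x = 2 + 3·t and substitute into x ≡ 14 (mod 19): 3·t ≡ 14 − 2 = 12 (mod 19).
    The inverse of 3 mod 19 is 13 (since 3·13 = 39 = 2·19 + 1), so t ≡ 13·12 = 156 ≡ 4 (mod 19).
    Then x = 2 + 3·4 = 14, valid modulo lcm(3, 19) = 57: x ≡ 14 (mod 57).
  Combine with x ≡ 5 (mod 7); new modulus lcm = 399.
    Write x = 14 + 57·t and substitute into x ≡ 5 (mod 7): 57·t ≡ 5 − 14 = -9 (mod 7).
    Reduce coefficients mod 7: 1·t ≡ 5 (mod 7).
    So t ≡ 5 (mod 7).
    Then x = 14 + 57·5 = 299, valid modulo lcm(57, 7) = 399: x ≡ 299 (mod 399).
  Combine with x ≡ 11 (mod 13); new modulus lcm = 5187.
    Write x = 299 + 399·t and substitute into x ≡ 11 (mod 13): 399·t ≡ 11 − 299 = -288 (mod 13).
    Reduce coefficients mod 13: 9·t ≡ 11 (mod 13).
    The inverse of 9 mod 13 is 3 (since 9·3 = 27 = 2·13 + 1), so t ≡ 3·11 = 33 ≡ 7 (mod 13).
    Then x = 299 + 399·7 = 3092, valid modulo lcm(399, 13) = 5187: x ≡ 3092 (mod 5187).
Verify against each original: 3092 mod 3 = 2, 3092 mod 19 = 14, 3092 mod 7 = 5, 3092 mod 13 = 11.

x ≡ 3092 (mod 5187).


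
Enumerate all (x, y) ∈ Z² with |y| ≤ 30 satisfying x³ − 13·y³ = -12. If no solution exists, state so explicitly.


The equation is x³ - 13y³ = -12. For fixed y, x³ = 13·y³ − 12, so a solution requires the RHS to be a perfect cube.
Strategy: iterate y from -30 to 30, compute RHS = 13·y³ − 12, and check whether it is a (positive or negative) perfect cube.
Check small values of y:
  y = 0: RHS = -12 is not a perfect cube.
  y = 1: RHS = 1 = (1)³ ⇒ x = 1 works.
  y = -1: RHS = -25 is not a perfect cube.
  y = 2: RHS = 92 is not a perfect cube.
  y = -2: RHS = -116 is not a perfect cube.
  y = 3: RHS = 339 is not a perfect cube.
  y = -3: RHS = -363 is not a perfect cube.
Continuing the search up to |y| = 30 finds no further solutions beyond those listed.
Collected solutions: (1, 1).

Solutions (with |y| ≤ 30): (1, 1).


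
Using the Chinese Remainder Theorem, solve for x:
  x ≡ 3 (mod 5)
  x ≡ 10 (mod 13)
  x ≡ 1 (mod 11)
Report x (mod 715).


Moduli 5, 13, 11 are pairwise coprime; by CRT there is a unique solution modulo M = 5 · 13 · 11 = 715.
Solve pairwise, accumulating the modulus:
  Start with x ≡ 3 (mod 5).
  Combine with x ≡ 10 (mod 13): since gcd(5, 13) = 1, we get a unique residue mod 65.
    Write x = 3 + 5·t and substitute into x ≡ 10 (mod 13): 5·t ≡ 10 − 3 = 7 (mod 13).
    The inverse of 5 mod 13 is 8 (since 5·8 = 40 = 3·13 + 1), so t ≡ 8·7 = 56 ≡ 4 (mod 13).
    Then x = 3 + 5·4 = 23, valid modulo lcm(5, 13) = 65: x ≡ 23 (mod 65).
  Combine with x ≡ 1 (mod 11): since gcd(65, 11) = 1, we get a unique residue mod 715.
    Write x = 23 + 65·t and substitute into x ≡ 1 (mod 11): 65·t ≡ 1 − 23 = -22 (mod 11).
    Reduce coefficients mod 11: 10·t ≡ 0 (mod 11).
    The inverse of 10 mod 11 is 10 (since 10·10 = 100 = 9·11 + 1), so t ≡ 10·0 = 0 ≡ 0 (mod 11).
    Then x = 23 + 65·0 = 23, valid modulo lcm(65, 11) = 715: x ≡ 23 (mod 715).
Verify: 23 mod 5 = 3 ✓, 23 mod 13 = 10 ✓, 23 mod 11 = 1 ✓.

x ≡ 23 (mod 715).


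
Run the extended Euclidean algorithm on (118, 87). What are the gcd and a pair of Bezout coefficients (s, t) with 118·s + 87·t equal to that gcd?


Euclidean algorithm on (118, 87) — divide until remainder is 0:
  118 = 1 · 87 + 31
  87 = 2 · 31 + 25
  31 = 1 · 25 + 6
  25 = 4 · 6 + 1
  6 = 6 · 1 + 0
gcd(118, 87) = 1.
Track Bezout coefficients alongside the remainders: start with r₀ = 118 = a·1 + b·0 (s = 1, t = 0) and r₁ = 87 = a·0 + b·1 (s = 0, t = 1); each new remainder r_{k+1} = r_{k-1} − q_k·r_k inherits s_{k+1} = s_{k-1} − q_k·s_k, t_{k+1} = t_{k-1} − q_k·t_k, so r_k = a·s_k + b·t_k at every step:
  q = 1: r = 31, s = 1 − 1·0 = 1, t = 0 − 1·1 = -1  (check: 118·1 + 87·(-1) = 31)
  q = 2: r = 25, s = 0 − 2·1 = -2, t = 1 − 2·(-1) = 3  (check: 118·(-2) + 87·3 = 25)
  q = 1: r = 6, s = 1 − 1·(-2) = 3, t = -1 − 1·3 = -4  (check: 118·3 + 87·(-4) = 6)
  q = 4: r = 1, s = -2 − 4·3 = -14, t = 3 − 4·(-4) = 19  (check: 118·(-14) + 87·19 = 1)
The row with r = 1 (the gcd) gives the Bezout coefficients s = -14, t = 19.
Result: 118 · (-14) + 87 · (19) = 1.

gcd(118, 87) = 1; s = -14, t = 19 (check: 118·(-14) + 87·19 = 1).


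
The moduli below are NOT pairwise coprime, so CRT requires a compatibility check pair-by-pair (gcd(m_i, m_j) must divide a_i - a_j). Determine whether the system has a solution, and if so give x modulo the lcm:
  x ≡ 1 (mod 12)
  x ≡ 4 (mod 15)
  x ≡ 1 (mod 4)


Moduli 12, 15, 4 are not pairwise coprime, so CRT works modulo lcm(m_i) when all pairwise compatibility conditions hold.
Pairwise compatibility: gcd(m_i, m_j) must divide a_i - a_j for every pair.
Merge one congruence at a time:
  Start: x ≡ 1 (mod 12).
  Combine with x ≡ 4 (mod 15): gcd(12, 15) = 3; 4 - 1 = 3, which IS divisible by 3, so compatible.
    Write x = 1 + 12·t and substitute into x ≡ 4 (mod 15): 12·t ≡ 4 − 1 = 3 (mod 15).
    Divide the congruence (and modulus) by g = 3: 4·t ≡ 1 (mod 5).
    The inverse of 4 mod 5 is 4 (since 4·4 = 16 = 3·5 + 1), so t ≡ 4·1 = 4 ≡ 4 (mod 5).
    Then x = 1 + 12·4 = 49, valid modulo lcm(12, 15) = 60: x ≡ 49 (mod 60).
  Combine with x ≡ 1 (mod 4): gcd(60, 4) = 4; 1 - 49 = -48, which IS divisible by 4, so compatible.
    Write x = 49 + 60·t and substitute into x ≡ 1 (mod 4): 60·t ≡ 1 − 49 = -48 (mod 4).
    Divide the congruence (and modulus) by g = 4: 15·t ≡ -12 (mod 1).
    Modulo 1 every t works; take t = 0.
    Then x = 49 + 60·0 = 49, valid modulo lcm(60, 4) = 60: x ≡ 49 (mod 60).
Verify: 49 mod 12 = 1, 49 mod 15 = 4, 49 mod 4 = 1.

x ≡ 49 (mod 60).


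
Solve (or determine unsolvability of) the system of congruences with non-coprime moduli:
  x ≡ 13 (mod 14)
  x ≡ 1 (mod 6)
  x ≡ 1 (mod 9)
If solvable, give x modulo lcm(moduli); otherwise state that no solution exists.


Moduli 14, 6, 9 are not pairwise coprime, so CRT works modulo lcm(m_i) when all pairwise compatibility conditions hold.
Pairwise compatibility: gcd(m_i, m_j) must divide a_i - a_j for every pair.
Merge one congruence at a time:
  Start: x ≡ 13 (mod 14).
  Combine with x ≡ 1 (mod 6): gcd(14, 6) = 2; 1 - 13 = -12, which IS divisible by 2, so compatible.
    Write x = 13 + 14·t and substitute into x ≡ 1 (mod 6): 14·t ≡ 1 − 13 = -12 (mod 6).
    Divide the congruence (and modulus) by g = 2: 7·t ≡ -6 (mod 3).
    Reduce coefficients mod 3: 1·t ≡ 0 (mod 3).
    So t ≡ 0 (mod 3).
    Then x = 13 + 14·0 = 13, valid modulo lcm(14, 6) = 42: x ≡ 13 (mod 42).
  Combine with x ≡ 1 (mod 9): gcd(42, 9) = 3; 1 - 13 = -12, which IS divisible by 3, so compatible.
    Write x = 13 + 42·t and substitute into x ≡ 1 (mod 9): 42·t ≡ 1 − 13 = -12 (mod 9).
    Divide the congruence (and modulus) by g = 3: 14·t ≡ -4 (mod 3).
    Reduce coefficients mod 3: 2·t ≡ 2 (mod 3).
    The inverse of 2 mod 3 is 2 (since 2·2 = 4 = 1·3 + 1), so t ≡ 2·2 = 4 ≡ 1 (mod 3).
    Then x = 13 + 42·1 = 55, valid modulo lcm(42, 9) = 126: x ≡ 55 (mod 126).
Verify: 55 mod 14 = 13, 55 mod 6 = 1, 55 mod 9 = 1.

x ≡ 55 (mod 126).


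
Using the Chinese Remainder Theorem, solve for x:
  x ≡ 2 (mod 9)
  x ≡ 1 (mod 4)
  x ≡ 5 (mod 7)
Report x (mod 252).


Moduli 9, 4, 7 are pairwise coprime; by CRT there is a unique solution modulo M = 9 · 4 · 7 = 252.
Solve pairwise, accumulating the modulus:
  Start with x ≡ 2 (mod 9).
  Combine with x ≡ 1 (mod 4): since gcd(9, 4) = 1, we get a unique residue mod 36.
    Write x = 2 + 9·t and substitute into x ≡ 1 (mod 4): 9·t ≡ 1 − 2 = -1 (mod 4).
    Reduce coefficients mod 4: 1·t ≡ 3 (mod 4).
    So t ≡ 3 (mod 4).
    Then x = 2 + 9·3 = 29, valid modulo lcm(9, 4) = 36: x ≡ 29 (mod 36).
  Combine with x ≡ 5 (mod 7): since gcd(36, 7) = 1, we get a unique residue mod 252.
    Write x = 29 + 36·t and substitute into x ≡ 5 (mod 7): 36·t ≡ 5 − 29 = -24 (mod 7).
    Reduce coefficients mod 7: 1·t ≡ 4 (mod 7).
    So t ≡ 4 (mod 7).
    Then x = 29 + 36·4 = 173, valid modulo lcm(36, 7) = 252: x ≡ 173 (mod 252).
Verify: 173 mod 9 = 2 ✓, 173 mod 4 = 1 ✓, 173 mod 7 = 5 ✓.

x ≡ 173 (mod 252).


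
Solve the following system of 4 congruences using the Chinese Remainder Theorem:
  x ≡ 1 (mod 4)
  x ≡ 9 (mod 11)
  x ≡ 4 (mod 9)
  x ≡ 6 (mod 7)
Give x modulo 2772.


Product of moduli M = 4 · 11 · 9 · 7 = 2772.
Merge one congruence at a time:
  Start: x ≡ 1 (mod 4).
  Combine with x ≡ 9 (mod 11); new modulus lcm = 44.
    Write x = 1 + 4·t and substitute into x ≡ 9 (mod 11): 4·t ≡ 9 − 1 = 8 (mod 11).
    The inverse of 4 mod 11 is 3 (since 4·3 = 12 = 1·11 + 1), so t ≡ 3·8 = 24 ≡ 2 (mod 11).
    Then x = 1 + 4·2 = 9, valid modulo lcm(4, 11) = 44: x ≡ 9 (mod 44).
  Combine with x ≡ 4 (mod 9); new modulus lcm = 396.
    Write x = 9 + 44·t and substitute into x ≡ 4 (mod 9): 44·t ≡ 4 − 9 = -5 (mod 9).
    Reduce coefficients mod 9: 8·t ≡ 4 (mod 9).
    The inverse of 8 mod 9 is 8 (since 8·8 = 64 = 7·9 + 1), so t ≡ 8·4 = 32 ≡ 5 (mod 9).
    Then x = 9 + 44·5 = 229, valid modulo lcm(44, 9) = 396: x ≡ 229 (mod 396).
  Combine with x ≡ 6 (mod 7); new modulus lcm = 2772.
    Write x = 229 + 396·t and substitute into x ≡ 6 (mod 7): 396·t ≡ 6 − 229 = -223 (mod 7).
    Reduce coefficients mod 7: 4·t ≡ 1 (mod 7).
    The inverse of 4 mod 7 is 2 (since 4·2 = 8 = 1·7 + 1), so t ≡ 2·1 = 2 ≡ 2 (mod 7).
    Then x = 229 + 396·2 = 1021, valid modulo lcm(396, 7) = 2772: x ≡ 1021 (mod 2772).
Verify against each original: 1021 mod 4 = 1, 1021 mod 11 = 9, 1021 mod 9 = 4, 1021 mod 7 = 6.

x ≡ 1021 (mod 2772).


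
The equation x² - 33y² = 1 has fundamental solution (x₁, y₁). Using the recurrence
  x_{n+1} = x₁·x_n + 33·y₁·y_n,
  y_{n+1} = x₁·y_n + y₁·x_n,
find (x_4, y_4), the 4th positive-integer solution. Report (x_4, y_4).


Step 1: Find the fundamental solution (x₁, y₁) of x² - 33y² = 1.
  Expand √33 as a continued fraction. a₀ = ⌊√33⌋ = 5; iterate m_{k+1} = d_k·a_k − m_k, d_{k+1} = (33 − m_{k+1}²)/d_k, a_{k+1} = ⌊(a₀ + m_{k+1})/d_{k+1}⌋ (starting m₀ = 0, d₀ = 1), with convergents p_k = a_k·p_{k-1} + p_{k-2}, q_k = a_k·q_{k-1} + q_{k-2} (p₋₁ = 1, q₋₁ = 0):
  k = 0: a₀ = 5; p₀/q₀ = 5/1; p₀² − 33·q₀² = 25 − 33 = -8.
  k = 1: m = 5, d = 8, a = ⌊(5 + 5)/8⌋ = 1; p/q = (1·5 + 1)/(1·1 + 0) = 6/1; p² − 33·q² = 36 − 33 = 3.
  k = 2: m = 3, d = 3, a = ⌊(5 + 3)/3⌋ = 2; p/q = (2·6 + 5)/(2·1 + 1) = 17/3; p² − 33·q² = 289 − 297 = -8.
  k = 3: m = 3, d = 8, a = ⌊(5 + 3)/8⌋ = 1; p/q = (1·17 + 6)/(1·3 + 1) = 23/4; p² − 33·q² = 529 − 528 = 1.
  The first convergent with p² − 33·q² = 1 gives the fundamental solution (x₁, y₁) = (23, 4).
Step 2: Apply the recurrence (x_{n+1}, y_{n+1}) = (x₁x_n + 33y₁y_n, x₁y_n + y₁x_n) repeatedly.
  From (x_1, y_1) = (23, 4): x_2 = 23·23 + 33·4·4 = 1057; y_2 = 23·4 + 4·23 = 184.
  From (x_2, y_2) = (1057, 184): x_3 = 23·1057 + 33·4·184 = 48599; y_3 = 23·184 + 4·1057 = 8460.
  From (x_3, y_3) = (48599, 8460): x_4 = 23·48599 + 33·4·8460 = 2234497; y_4 = 23·8460 + 4·48599 = 388976.
Step 3: Verify x_4² - 33·y_4² = 4992976843009 - 4992976843008 = 1 (should be 1). ✓

(x_1, y_1) = (23, 4); (x_4, y_4) = (2234497, 388976).


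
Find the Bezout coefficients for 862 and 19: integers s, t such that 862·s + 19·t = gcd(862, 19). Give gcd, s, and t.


Euclidean algorithm on (862, 19) — divide until remainder is 0:
  862 = 45 · 19 + 7
  19 = 2 · 7 + 5
  7 = 1 · 5 + 2
  5 = 2 · 2 + 1
  2 = 2 · 1 + 0
gcd(862, 19) = 1.
Track Bezout coefficients alongside the remainders: start with r₀ = 862 = a·1 + b·0 (s = 1, t = 0) and r₁ = 19 = a·0 + b·1 (s = 0, t = 1); each new remainder r_{k+1} = r_{k-1} − q_k·r_k inherits s_{k+1} = s_{k-1} − q_k·s_k, t_{k+1} = t_{k-1} − q_k·t_k, so r_k = a·s_k + b·t_k at every step:
  q = 45: r = 7, s = 1 − 45·0 = 1, t = 0 − 45·1 = -45  (check: 862·1 + 19·(-45) = 7)
  q = 2: r = 5, s = 0 − 2·1 = -2, t = 1 − 2·(-45) = 91  (check: 862·(-2) + 19·91 = 5)
  q = 1: r = 2, s = 1 − 1·(-2) = 3, t = -45 − 1·91 = -136  (check: 862·3 + 19·(-136) = 2)
  q = 2: r = 1, s = -2 − 2·3 = -8, t = 91 − 2·(-136) = 363  (check: 862·(-8) + 19·363 = 1)
The row with r = 1 (the gcd) gives the Bezout coefficients s = -8, t = 363.
Result: 862 · (-8) + 19 · (363) = 1.

gcd(862, 19) = 1; s = -8, t = 363 (check: 862·(-8) + 19·363 = 1).


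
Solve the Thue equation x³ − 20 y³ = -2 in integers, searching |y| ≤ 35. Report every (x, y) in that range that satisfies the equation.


The equation is x³ - 20y³ = -2. For fixed y, x³ = 20·y³ − 2, so a solution requires the RHS to be a perfect cube.
Strategy: iterate y from -35 to 35, compute RHS = 20·y³ − 2, and check whether it is a (positive or negative) perfect cube.
Check small values of y:
  y = 0: RHS = -2 is not a perfect cube.
  y = 1: RHS = 18 is not a perfect cube.
  y = -1: RHS = -22 is not a perfect cube.
  y = 2: RHS = 158 is not a perfect cube.
  y = -2: RHS = -162 is not a perfect cube.
  y = 3: RHS = 538 is not a perfect cube.
  y = -3: RHS = -542 is not a perfect cube.
Continuing the search up to |y| = 35 finds no solutions either.
No (x, y) in the scanned range satisfies the equation.

No integer solutions with |y| ≤ 35.


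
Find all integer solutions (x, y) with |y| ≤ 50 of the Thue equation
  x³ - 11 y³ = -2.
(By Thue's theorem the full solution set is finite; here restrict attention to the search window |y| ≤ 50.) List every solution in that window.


The equation is x³ - 11y³ = -2. For fixed y, x³ = 11·y³ − 2, so a solution requires the RHS to be a perfect cube.
Strategy: iterate y from -50 to 50, compute RHS = 11·y³ − 2, and check whether it is a (positive or negative) perfect cube.
Check small values of y:
  y = 0: RHS = -2 is not a perfect cube.
  y = 1: RHS = 9 is not a perfect cube.
  y = -1: RHS = -13 is not a perfect cube.
  y = 2: RHS = 86 is not a perfect cube.
  y = -2: RHS = -90 is not a perfect cube.
  y = 3: RHS = 295 is not a perfect cube.
  y = -3: RHS = -299 is not a perfect cube.
Continuing the search up to |y| = 50 finds no solutions either.
No (x, y) in the scanned range satisfies the equation.

No integer solutions with |y| ≤ 50.


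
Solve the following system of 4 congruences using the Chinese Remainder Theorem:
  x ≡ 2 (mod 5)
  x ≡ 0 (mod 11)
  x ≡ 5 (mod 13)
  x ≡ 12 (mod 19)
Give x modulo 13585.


Product of moduli M = 5 · 11 · 13 · 19 = 13585.
Merge one congruence at a time:
  Start: x ≡ 2 (mod 5).
  Combine with x ≡ 0 (mod 11); new modulus lcm = 55.
    Write x = 2 + 5·t and substitute into x ≡ 0 (mod 11): 5·t ≡ 0 − 2 = -2 (mod 11).
    Reduce coefficients mod 11: 5·t ≡ 9 (mod 11).
    The inverse of 5 mod 11 is 9 (since 5·9 = 45 = 4·11 + 1), so t ≡ 9·9 = 81 ≡ 4 (mod 11).
    Then x = 2 + 5·4 = 22, valid modulo lcm(5, 11) = 55: x ≡ 22 (mod 55).
  Combine with x ≡ 5 (mod 13); new modulus lcm = 715.
    Write x = 22 + 55·t and substitute into x ≡ 5 (mod 13): 55·t ≡ 5 − 22 = -17 (mod 13).
    Reduce coefficients mod 13: 3·t ≡ 9 (mod 13).
    The inverse of 3 mod 13 is 9 (since 3·9 = 27 = 2·13 + 1), so t ≡ 9·9 = 81 ≡ 3 (mod 13).
    Then x = 22 + 55·3 = 187, valid modulo lcm(55, 13) = 715: x ≡ 187 (mod 715).
  Combine with x ≡ 12 (mod 19); new modulus lcm = 13585.
    Write x = 187 + 715·t and substitute into x ≡ 12 (mod 19): 715·t ≡ 12 − 187 = -175 (mod 19).
    Reduce coefficients mod 19: 12·t ≡ 15 (mod 19).
    The inverse of 12 mod 19 is 8 (since 12·8 = 96 = 5·19 + 1), so t ≡ 8·15 = 120 ≡ 6 (mod 19).
    Then x = 187 + 715·6 = 4477, valid modulo lcm(715, 19) = 13585: x ≡ 4477 (mod 13585).
Verify against each original: 4477 mod 5 = 2, 4477 mod 11 = 0, 4477 mod 13 = 5, 4477 mod 19 = 12.

x ≡ 4477 (mod 13585).


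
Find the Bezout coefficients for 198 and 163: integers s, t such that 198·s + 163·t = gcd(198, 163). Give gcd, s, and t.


Euclidean algorithm on (198, 163) — divide until remainder is 0:
  198 = 1 · 163 + 35
  163 = 4 · 35 + 23
  35 = 1 · 23 + 12
  23 = 1 · 12 + 11
  12 = 1 · 11 + 1
  11 = 11 · 1 + 0
gcd(198, 163) = 1.
Track Bezout coefficients alongside the remainders: start with r₀ = 198 = a·1 + b·0 (s = 1, t = 0) and r₁ = 163 = a·0 + b·1 (s = 0, t = 1); each new remainder r_{k+1} = r_{k-1} − q_k·r_k inherits s_{k+1} = s_{k-1} − q_k·s_k, t_{k+1} = t_{k-1} − q_k·t_k, so r_k = a·s_k + b·t_k at every step:
  q = 1: r = 35, s = 1 − 1·0 = 1, t = 0 − 1·1 = -1  (check: 198·1 + 163·(-1) = 35)
  q = 4: r = 23, s = 0 − 4·1 = -4, t = 1 − 4·(-1) = 5  (check: 198·(-4) + 163·5 = 23)
  q = 1: r = 12, s = 1 − 1·(-4) = 5, t = -1 − 1·5 = -6  (check: 198·5 + 163·(-6) = 12)
  q = 1: r = 11, s = -4 − 1·5 = -9, t = 5 − 1·(-6) = 11  (check: 198·(-9) + 163·11 = 11)
  q = 1: r = 1, s = 5 − 1·(-9) = 14, t = -6 − 1·11 = -17  (check: 198·14 + 163·(-17) = 1)
The row with r = 1 (the gcd) gives the Bezout coefficients s = 14, t = -17.
Result: 198 · (14) + 163 · (-17) = 1.

gcd(198, 163) = 1; s = 14, t = -17 (check: 198·14 + 163·(-17) = 1).


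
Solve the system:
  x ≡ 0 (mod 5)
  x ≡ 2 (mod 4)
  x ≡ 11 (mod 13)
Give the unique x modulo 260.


Moduli 5, 4, 13 are pairwise coprime; by CRT there is a unique solution modulo M = 5 · 4 · 13 = 260.
Solve pairwise, accumulating the modulus:
  Start with x ≡ 0 (mod 5).
  Combine with x ≡ 2 (mod 4): since gcd(5, 4) = 1, we get a unique residue mod 20.
    Write x = 0 + 5·t and substitute into x ≡ 2 (mod 4): 5·t ≡ 2 − 0 = 2 (mod 4).
    Reduce coefficients mod 4: 1·t ≡ 2 (mod 4).
    So t ≡ 2 (mod 4).
    Then x = 0 + 5·2 = 10, valid modulo lcm(5, 4) = 20: x ≡ 10 (mod 20).
  Combine with x ≡ 11 (mod 13): since gcd(20, 13) = 1, we get a unique residue mod 260.
    Write x = 10 + 20·t and substitute into x ≡ 11 (mod 13): 20·t ≡ 11 − 10 = 1 (mod 13).
    Reduce coefficients mod 13: 7·t ≡ 1 (mod 13).
    The inverse of 7 mod 13 is 2 (since 7·2 = 14 = 1·13 + 1), so t ≡ 2·1 = 2 ≡ 2 (mod 13).
    Then x = 10 + 20·2 = 50, valid modulo lcm(20, 13) = 260: x ≡ 50 (mod 260).
Verify: 50 mod 5 = 0 ✓, 50 mod 4 = 2 ✓, 50 mod 13 = 11 ✓.

x ≡ 50 (mod 260).


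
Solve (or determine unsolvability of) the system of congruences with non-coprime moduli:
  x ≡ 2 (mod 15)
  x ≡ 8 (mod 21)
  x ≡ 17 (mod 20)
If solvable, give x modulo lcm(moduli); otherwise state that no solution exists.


Moduli 15, 21, 20 are not pairwise coprime, so CRT works modulo lcm(m_i) when all pairwise compatibility conditions hold.
Pairwise compatibility: gcd(m_i, m_j) must divide a_i - a_j for every pair.
Merge one congruence at a time:
  Start: x ≡ 2 (mod 15).
  Combine with x ≡ 8 (mod 21): gcd(15, 21) = 3; 8 - 2 = 6, which IS divisible by 3, so compatible.
    Write x = 2 + 15·t and substitute into x ≡ 8 (mod 21): 15·t ≡ 8 − 2 = 6 (mod 21).
    Divide the congruence (and modulus) by g = 3: 5·t ≡ 2 (mod 7).
    The inverse of 5 mod 7 is 3 (since 5·3 = 15 = 2·7 + 1), so t ≡ 3·2 = 6 ≡ 6 (mod 7).
    Then x = 2 + 15·6 = 92, valid modulo lcm(15, 21) = 105: x ≡ 92 (mod 105).
  Combine with x ≡ 17 (mod 20): gcd(105, 20) = 5; 17 - 92 = -75, which IS divisible by 5, so compatible.
    Write x = 92 + 105·t and substitute into x ≡ 17 (mod 20): 105·t ≡ 17 − 92 = -75 (mod 20).
    Divide the congruence (and modulus) by g = 5: 21·t ≡ -15 (mod 4).
    Reduce coefficients mod 4: 1·t ≡ 1 (mod 4).
    So t ≡ 1 (mod 4).
    Then x = 92 + 105·1 = 197, valid modulo lcm(105, 20) = 420: x ≡ 197 (mod 420).
Verify: 197 mod 15 = 2, 197 mod 21 = 8, 197 mod 20 = 17.

x ≡ 197 (mod 420).


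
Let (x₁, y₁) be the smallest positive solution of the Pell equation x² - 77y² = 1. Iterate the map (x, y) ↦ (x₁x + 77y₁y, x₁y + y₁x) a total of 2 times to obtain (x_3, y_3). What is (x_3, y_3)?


Step 1: Find the fundamental solution (x₁, y₁) of x² - 77y² = 1.
  Expand √77 as a continued fraction. a₀ = ⌊√77⌋ = 8; iterate m_{k+1} = d_k·a_k − m_k, d_{k+1} = (77 − m_{k+1}²)/d_k, a_{k+1} = ⌊(a₀ + m_{k+1})/d_{k+1}⌋ (starting m₀ = 0, d₀ = 1), with convergents p_k = a_k·p_{k-1} + p_{k-2}, q_k = a_k·q_{k-1} + q_{k-2} (p₋₁ = 1, q₋₁ = 0):
  k = 0: a₀ = 8; p₀/q₀ = 8/1; p₀² − 77·q₀² = 64 − 77 = -13.
  k = 1: m = 8, d = 13, a = ⌊(8 + 8)/13⌋ = 1; p/q = (1·8 + 1)/(1·1 + 0) = 9/1; p² − 77·q² = 81 − 77 = 4.
  k = 2: m = 5, d = 4, a = ⌊(8 + 5)/4⌋ = 3; p/q = (3·9 + 8)/(3·1 + 1) = 35/4; p² − 77·q² = 1225 − 1232 = -7.
  k = 3: m = 7, d = 7, a = ⌊(8 + 7)/7⌋ = 2; p/q = (2·35 + 9)/(2·4 + 1) = 79/9; p² − 77·q² = 6241 − 6237 = 4.
  k = 4: m = 7, d = 4, a = ⌊(8 + 7)/4⌋ = 3; p/q = (3·79 + 35)/(3·9 + 4) = 272/31; p² − 77·q² = 73984 − 73997 = -13.
  k = 5: m = 5, d = 13, a = ⌊(8 + 5)/13⌋ = 1; p/q = (1·272 + 79)/(1·31 + 9) = 351/40; p² − 77·q² = 123201 − 123200 = 1.
  The first convergent with p² − 77·q² = 1 gives the fundamental solution (x₁, y₁) = (351, 40).
Step 2: Apply the recurrence (x_{n+1}, y_{n+1}) = (x₁x_n + 77y₁y_n, x₁y_n + y₁x_n) repeatedly.
  From (x_1, y_1) = (351, 40): x_2 = 351·351 + 77·40·40 = 246401; y_2 = 351·40 + 40·351 = 28080.
  From (x_2, y_2) = (246401, 28080): x_3 = 351·246401 + 77·40·28080 = 172973151; y_3 = 351·28080 + 40·246401 = 19712120.
Step 3: Verify x_3² - 77·y_3² = 29919710966868801 - 29919710966868800 = 1 (should be 1). ✓

(x_1, y_1) = (351, 40); (x_3, y_3) = (172973151, 19712120).


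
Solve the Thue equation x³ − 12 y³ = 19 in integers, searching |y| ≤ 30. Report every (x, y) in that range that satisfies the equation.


The equation is x³ - 12y³ = 19. For fixed y, x³ = 12·y³ + 19, so a solution requires the RHS to be a perfect cube.
Strategy: iterate y from -30 to 30, compute RHS = 12·y³ + 19, and check whether it is a (positive or negative) perfect cube.
Check small values of y:
  y = 0: RHS = 19 is not a perfect cube.
  y = 1: RHS = 31 is not a perfect cube.
  y = -1: RHS = 7 is not a perfect cube.
  y = 2: RHS = 115 is not a perfect cube.
  y = -2: RHS = -77 is not a perfect cube.
  y = 3: RHS = 343 = (7)³ ⇒ x = 7 works.
  y = -3: RHS = -305 is not a perfect cube.
Continuing the search up to |y| = 30 finds no further solutions beyond those listed.
Collected solutions: (7, 3).

Solutions (with |y| ≤ 30): (7, 3).


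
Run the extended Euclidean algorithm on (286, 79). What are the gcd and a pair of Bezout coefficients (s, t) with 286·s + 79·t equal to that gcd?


Euclidean algorithm on (286, 79) — divide until remainder is 0:
  286 = 3 · 79 + 49
  79 = 1 · 49 + 30
  49 = 1 · 30 + 19
  30 = 1 · 19 + 11
  19 = 1 · 11 + 8
  11 = 1 · 8 + 3
  8 = 2 · 3 + 2
  3 = 1 · 2 + 1
  2 = 2 · 1 + 0
gcd(286, 79) = 1.
Track Bezout coefficients alongside the remainders: start with r₀ = 286 = a·1 + b·0 (s = 1, t = 0) and r₁ = 79 = a·0 + b·1 (s = 0, t = 1); each new remainder r_{k+1} = r_{k-1} − q_k·r_k inherits s_{k+1} = s_{k-1} − q_k·s_k, t_{k+1} = t_{k-1} − q_k·t_k, so r_k = a·s_k + b·t_k at every step:
  q = 3: r = 49, s = 1 − 3·0 = 1, t = 0 − 3·1 = -3  (check: 286·1 + 79·(-3) = 49)
  q = 1: r = 30, s = 0 − 1·1 = -1, t = 1 − 1·(-3) = 4  (check: 286·(-1) + 79·4 = 30)
  q = 1: r = 19, s = 1 − 1·(-1) = 2, t = -3 − 1·4 = -7  (check: 286·2 + 79·(-7) = 19)
  q = 1: r = 11, s = -1 − 1·2 = -3, t = 4 − 1·(-7) = 11  (check: 286·(-3) + 79·11 = 11)
  q = 1: r = 8, s = 2 − 1·(-3) = 5, t = -7 − 1·11 = -18  (check: 286·5 + 79·(-18) = 8)
  q = 1: r = 3, s = -3 − 1·5 = -8, t = 11 − 1·(-18) = 29  (check: 286·(-8) + 79·29 = 3)
  q = 2: r = 2, s = 5 − 2·(-8) = 21, t = -18 − 2·29 = -76  (check: 286·21 + 79·(-76) = 2)
  q = 1: r = 1, s = -8 − 1·21 = -29, t = 29 − 1·(-76) = 105  (check: 286·(-29) + 79·105 = 1)
The row with r = 1 (the gcd) gives the Bezout coefficients s = -29, t = 105.
Result: 286 · (-29) + 79 · (105) = 1.

gcd(286, 79) = 1; s = -29, t = 105 (check: 286·(-29) + 79·105 = 1).


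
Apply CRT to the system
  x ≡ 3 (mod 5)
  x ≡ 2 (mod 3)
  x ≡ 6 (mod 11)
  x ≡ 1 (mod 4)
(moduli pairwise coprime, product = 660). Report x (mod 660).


Product of moduli M = 5 · 3 · 11 · 4 = 660.
Merge one congruence at a time:
  Start: x ≡ 3 (mod 5).
  Combine with x ≡ 2 (mod 3); new modulus lcm = 15.
    Write x = 3 + 5·t and substitute into x ≡ 2 (mod 3): 5·t ≡ 2 − 3 = -1 (mod 3).
    Reduce coefficients mod 3: 2·t ≡ 2 (mod 3).
    The inverse of 2 mod 3 is 2 (since 2·2 = 4 = 1·3 + 1), so t ≡ 2·2 = 4 ≡ 1 (mod 3).
    Then x = 3 + 5·1 = 8, valid modulo lcm(5, 3) = 15: x ≡ 8 (mod 15).
  Combine with x ≡ 6 (mod 11); new modulus lcm = 165.
    Write x = 8 + 15·t and substitute into x ≡ 6 (mod 11): 15·t ≡ 6 − 8 = -2 (mod 11).
    Reduce coefficients mod 11: 4·t ≡ 9 (mod 11).
    The inverse of 4 mod 11 is 3 (since 4·3 = 12 = 1·11 + 1), so t ≡ 3·9 = 27 ≡ 5 (mod 11).
    Then x = 8 + 15·5 = 83, valid modulo lcm(15, 11) = 165: x ≡ 83 (mod 165).
  Combine with x ≡ 1 (mod 4); new modulus lcm = 660.
    Write x = 83 + 165·t and substitute into x ≡ 1 (mod 4): 165·t ≡ 1 − 83 = -82 (mod 4).
    Reduce coefficients mod 4: 1·t ≡ 2 (mod 4).
    So t ≡ 2 (mod 4).
    Then x = 83 + 165·2 = 413, valid modulo lcm(165, 4) = 660: x ≡ 413 (mod 660).
Verify against each original: 413 mod 5 = 3, 413 mod 3 = 2, 413 mod 11 = 6, 413 mod 4 = 1.

x ≡ 413 (mod 660).


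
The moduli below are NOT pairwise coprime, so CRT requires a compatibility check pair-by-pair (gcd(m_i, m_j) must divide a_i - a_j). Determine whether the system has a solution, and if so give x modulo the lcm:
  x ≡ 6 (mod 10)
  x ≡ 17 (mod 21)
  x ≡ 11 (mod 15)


Moduli 10, 21, 15 are not pairwise coprime, so CRT works modulo lcm(m_i) when all pairwise compatibility conditions hold.
Pairwise compatibility: gcd(m_i, m_j) must divide a_i - a_j for every pair.
Merge one congruence at a time:
  Start: x ≡ 6 (mod 10).
  Combine with x ≡ 17 (mod 21): gcd(10, 21) = 1; 17 - 6 = 11, which IS divisible by 1, so compatible.
    Write x = 6 + 10·t and substitute into x ≡ 17 (mod 21): 10·t ≡ 17 − 6 = 11 (mod 21).
    The inverse of 10 mod 21 is 19 (since 10·19 = 190 = 9·21 + 1), so t ≡ 19·11 = 209 ≡ 20 (mod 21).
    Then x = 6 + 10·20 = 206, valid modulo lcm(10, 21) = 210: x ≡ 206 (mod 210).
  Combine with x ≡ 11 (mod 15): gcd(210, 15) = 15; 11 - 206 = -195, which IS divisible by 15, so compatible.
    Write x = 206 + 210·t and substitute into x ≡ 11 (mod 15): 210·t ≡ 11 − 206 = -195 (mod 15).
    Divide the congruence (and modulus) by g = 15: 14·t ≡ -13 (mod 1).
    Modulo 1 every t works; take t = 0.
    Then x = 206 + 210·0 = 206, valid modulo lcm(210, 15) = 210: x ≡ 206 (mod 210).
Verify: 206 mod 10 = 6, 206 mod 21 = 17, 206 mod 15 = 11.

x ≡ 206 (mod 210).


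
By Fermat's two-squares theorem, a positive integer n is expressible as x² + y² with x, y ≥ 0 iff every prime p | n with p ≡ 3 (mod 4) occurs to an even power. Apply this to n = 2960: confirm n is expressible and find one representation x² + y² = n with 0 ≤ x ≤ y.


Step 1: Factor n = 2960 = 2^4 · 5 · 37.
Step 2: Check the mod-4 condition on each prime factor: 2 = 2 (special); 5 ≡ 1 (mod 4), exponent 1; 37 ≡ 1 (mod 4), exponent 1.
All primes ≡ 3 (mod 4) appear to even exponent (or don't appear), so by the two-squares theorem n IS expressible as a sum of two squares.
Step 3: Build a representation. Group n = k² · m with k = 4 and m = 5 · 37 = 185 (a product of primes ≡ 1 (mod 4)); a representation of m scales to one of n via (k·x)² + (k·y)² = k²(x² + y²). Each prime p ≡ 1 (mod 4) is itself a sum of two squares; find a² by testing p − a² for a perfect square:
  5: 5 − 1² = 4 = 2² ⇒ 5 = 1² + 2².
  37: 37 − 1² = 36 = 6² ⇒ 37 = 1² + 6².
  Combine using the Brahmagupta–Fibonacci identity (a² + b²)(c² + d²) = (ac − bd)² + (ad + bc)² = (ac + bd)² + (ad − bc)²:
  5 · 37 = 185: from (1² + 2²)(1² + 6²), take (1·1 − 2·6, 1·6 + 2·1) = (1 − 12, 6 + 2) = (-11, 8); dropping signs (only squares matter) gives (11, 8); check 11² + 8² = 121 + 64 = 185 ✓.
  Scale by k = 4: (4·11, 4·8) = (44, 32).
Step 4: Order so x ≤ y and verify: 32² + 44² = 1024 + 1936 = 2960 = n. ✓

n = 2960 = 32² + 44² (one valid representation with x ≤ y).


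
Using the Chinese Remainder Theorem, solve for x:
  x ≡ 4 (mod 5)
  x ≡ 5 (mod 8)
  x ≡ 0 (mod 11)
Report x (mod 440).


Moduli 5, 8, 11 are pairwise coprime; by CRT there is a unique solution modulo M = 5 · 8 · 11 = 440.
Solve pairwise, accumulating the modulus:
  Start with x ≡ 4 (mod 5).
  Combine with x ≡ 5 (mod 8): since gcd(5, 8) = 1, we get a unique residue mod 40.
    Write x = 4 + 5·t and substitute into x ≡ 5 (mod 8): 5·t ≡ 5 − 4 = 1 (mod 8).
    The inverse of 5 mod 8 is 5 (since 5·5 = 25 = 3·8 + 1), so t ≡ 5·1 = 5 ≡ 5 (mod 8).
    Then x = 4 + 5·5 = 29, valid modulo lcm(5, 8) = 40: x ≡ 29 (mod 40).
  Combine with x ≡ 0 (mod 11): since gcd(40, 11) = 1, we get a unique residue mod 440.
    Write x = 29 + 40·t and substitute into x ≡ 0 (mod 11): 40·t ≡ 0 − 29 = -29 (mod 11).
    Reduce coefficients mod 11: 7·t ≡ 4 (mod 11).
    The inverse of 7 mod 11 is 8 (since 7·8 = 56 = 5·11 + 1), so t ≡ 8·4 = 32 ≡ 10 (mod 11).
    Then x = 29 + 40·10 = 429, valid modulo lcm(40, 11) = 440: x ≡ 429 (mod 440).
Verify: 429 mod 5 = 4 ✓, 429 mod 8 = 5 ✓, 429 mod 11 = 0 ✓.

x ≡ 429 (mod 440).


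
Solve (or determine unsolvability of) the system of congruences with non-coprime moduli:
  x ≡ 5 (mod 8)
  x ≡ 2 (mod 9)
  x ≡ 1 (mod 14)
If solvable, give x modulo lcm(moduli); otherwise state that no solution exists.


Moduli 8, 9, 14 are not pairwise coprime, so CRT works modulo lcm(m_i) when all pairwise compatibility conditions hold.
Pairwise compatibility: gcd(m_i, m_j) must divide a_i - a_j for every pair.
Merge one congruence at a time:
  Start: x ≡ 5 (mod 8).
  Combine with x ≡ 2 (mod 9): gcd(8, 9) = 1; 2 - 5 = -3, which IS divisible by 1, so compatible.
    Write x = 5 + 8·t and substitute into x ≡ 2 (mod 9): 8·t ≡ 2 − 5 = -3 (mod 9).
    Reduce coefficients mod 9: 8·t ≡ 6 (mod 9).
    The inverse of 8 mod 9 is 8 (since 8·8 = 64 = 7·9 + 1), so t ≡ 8·6 = 48 ≡ 3 (mod 9).
    Then x = 5 + 8·3 = 29, valid modulo lcm(8, 9) = 72: x ≡ 29 (mod 72).
  Combine with x ≡ 1 (mod 14): gcd(72, 14) = 2; 1 - 29 = -28, which IS divisible by 2, so compatible.
    Write x = 29 + 72·t and substitute into x ≡ 1 (mod 14): 72·t ≡ 1 − 29 = -28 (mod 14).
    Divide the congruence (and modulus) by g = 2: 36·t ≡ -14 (mod 7).
    Reduce coefficients mod 7: 1·t ≡ 0 (mod 7).
    So t ≡ 0 (mod 7).
    Then x = 29 + 72·0 = 29, valid modulo lcm(72, 14) = 504: x ≡ 29 (mod 504).
Verify: 29 mod 8 = 5, 29 mod 9 = 2, 29 mod 14 = 1.

x ≡ 29 (mod 504).


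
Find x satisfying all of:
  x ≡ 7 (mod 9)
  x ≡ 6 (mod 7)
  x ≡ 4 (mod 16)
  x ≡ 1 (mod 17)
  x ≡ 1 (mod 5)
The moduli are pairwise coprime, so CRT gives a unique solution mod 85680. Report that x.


Product of moduli M = 9 · 7 · 16 · 17 · 5 = 85680.
Merge one congruence at a time:
  Start: x ≡ 7 (mod 9).
  Combine with x ≡ 6 (mod 7); new modulus lcm = 63.
    Write x = 7 + 9·t and substitute into x ≡ 6 (mod 7): 9·t ≡ 6 − 7 = -1 (mod 7).
    Reduce coefficients mod 7: 2·t ≡ 6 (mod 7).
    The inverse of 2 mod 7 is 4 (since 2·4 = 8 = 1·7 + 1), so t ≡ 4·6 = 24 ≡ 3 (mod 7).
    Then x = 7 + 9·3 = 34, valid modulo lcm(9, 7) = 63: x ≡ 34 (mod 63).
  Combine with x ≡ 4 (mod 16); new modulus lcm = 1008.
    Write x = 34 + 63·t and substitute into x ≡ 4 (mod 16): 63·t ≡ 4 − 34 = -30 (mod 16).
    Reduce coefficients mod 16: 15·t ≡ 2 (mod 16).
    The inverse of 15 mod 16 is 15 (since 15·15 = 225 = 14·16 + 1), so t ≡ 15·2 = 30 ≡ 14 (mod 16).
    Then x = 34 + 63·14 = 916, valid modulo lcm(63, 16) = 1008: x ≡ 916 (mod 1008).
  Combine with x ≡ 1 (mod 17); new modulus lcm = 17136.
    Write x = 916 + 1008·t and substitute into x ≡ 1 (mod 17): 1008·t ≡ 1 − 916 = -915 (mod 17).
    Reduce coefficients mod 17: 5·t ≡ 3 (mod 17).
    The inverse of 5 mod 17 is 7 (since 5·7 = 35 = 2·17 + 1), so t ≡ 7·3 = 21 ≡ 4 (mod 17).
    Then x = 916 + 1008·4 = 4948, valid modulo lcm(1008, 17) = 17136: x ≡ 4948 (mod 17136).
  Combine with x ≡ 1 (mod 5); new modulus lcm = 85680.
    Write x = 4948 + 17136·t and substitute into x ≡ 1 (mod 5): 17136·t ≡ 1 − 4948 = -4947 (mod 5).
    Reduce coefficients mod 5: 1·t ≡ 3 (mod 5).
    So t ≡ 3 (mod 5).
    Then x = 4948 + 17136·3 = 56356, valid modulo lcm(17136, 5) = 85680: x ≡ 56356 (mod 85680).
Verify against each original: 56356 mod 9 = 7, 56356 mod 7 = 6, 56356 mod 16 = 4, 56356 mod 17 = 1, 56356 mod 5 = 1.

x ≡ 56356 (mod 85680).


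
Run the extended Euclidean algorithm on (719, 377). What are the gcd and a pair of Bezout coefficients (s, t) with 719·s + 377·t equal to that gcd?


Euclidean algorithm on (719, 377) — divide until remainder is 0:
  719 = 1 · 377 + 342
  377 = 1 · 342 + 35
  342 = 9 · 35 + 27
  35 = 1 · 27 + 8
  27 = 3 · 8 + 3
  8 = 2 · 3 + 2
  3 = 1 · 2 + 1
  2 = 2 · 1 + 0
gcd(719, 377) = 1.
Track Bezout coefficients alongside the remainders: start with r₀ = 719 = a·1 + b·0 (s = 1, t = 0) and r₁ = 377 = a·0 + b·1 (s = 0, t = 1); each new remainder r_{k+1} = r_{k-1} − q_k·r_k inherits s_{k+1} = s_{k-1} − q_k·s_k, t_{k+1} = t_{k-1} − q_k·t_k, so r_k = a·s_k + b·t_k at every step:
  q = 1: r = 342, s = 1 − 1·0 = 1, t = 0 − 1·1 = -1  (check: 719·1 + 377·(-1) = 342)
  q = 1: r = 35, s = 0 − 1·1 = -1, t = 1 − 1·(-1) = 2  (check: 719·(-1) + 377·2 = 35)
  q = 9: r = 27, s = 1 − 9·(-1) = 10, t = -1 − 9·2 = -19  (check: 719·10 + 377·(-19) = 27)
  q = 1: r = 8, s = -1 − 1·10 = -11, t = 2 − 1·(-19) = 21  (check: 719·(-11) + 377·21 = 8)
  q = 3: r = 3, s = 10 − 3·(-11) = 43, t = -19 − 3·21 = -82  (check: 719·43 + 377·(-82) = 3)
  q = 2: r = 2, s = -11 − 2·43 = -97, t = 21 − 2·(-82) = 185  (check: 719·(-97) + 377·185 = 2)
  q = 1: r = 1, s = 43 − 1·(-97) = 140, t = -82 − 1·185 = -267  (check: 719·140 + 377·(-267) = 1)
The row with r = 1 (the gcd) gives the Bezout coefficients s = 140, t = -267.
Result: 719 · (140) + 377 · (-267) = 1.

gcd(719, 377) = 1; s = 140, t = -267 (check: 719·140 + 377·(-267) = 1).
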